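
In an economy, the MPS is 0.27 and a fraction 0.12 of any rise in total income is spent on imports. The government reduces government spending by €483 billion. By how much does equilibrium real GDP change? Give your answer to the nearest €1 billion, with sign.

−€1,238 billion

MPC = 1 − MPS = 1 − 0.27 = 0.73.
Spending multiplier = 1/(1 − c + m) = 1/(1 − 0.73 + 0.12) = 1/0.39 ≈ 2.564.
ΔY = k × ΔG = (−€483 billion) / 0.39 ≈ −€1,238 billion.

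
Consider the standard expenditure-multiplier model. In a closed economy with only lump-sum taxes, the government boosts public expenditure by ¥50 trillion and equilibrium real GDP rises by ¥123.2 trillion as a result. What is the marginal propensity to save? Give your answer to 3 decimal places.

Implied spending multiplier k = ΔY/ΔG = 123.2/50 = 2.464.
Since k = 1/(1 − MPC), MPC = 1 − 1/k = 1 − ΔG/ΔY = 1 − 50/123.2 ≈ 0.594.
MPS = 1 − MPC = 0.406.

0.406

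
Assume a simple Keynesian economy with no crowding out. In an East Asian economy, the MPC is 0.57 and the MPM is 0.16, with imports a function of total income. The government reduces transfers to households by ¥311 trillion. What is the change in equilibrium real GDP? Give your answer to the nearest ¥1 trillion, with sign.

−¥300 trillion

The transfer change shifts disposable income by −¥311 trillion, so first-round consumption changes by c·ΔTR = 0.57 × (−¥311 trillion) = −¥177.27 trillion.
Expenditure multiplier = 1/(1 − c + m) = 1/(1 − 0.57 + 0.16) = 1/0.59 ≈ 1.695.
The transfer multiplier is c × k ≈ 0.966, so ΔY = k × (c·ΔTR) = (−¥177.27 trillion) / 0.59 ≈ −¥300 trillion.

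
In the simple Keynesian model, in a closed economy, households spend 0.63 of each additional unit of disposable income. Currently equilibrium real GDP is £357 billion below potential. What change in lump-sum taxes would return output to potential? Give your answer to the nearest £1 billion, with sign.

Spending multiplier = 1/(1 − MPC) = 1/(1 − 0.63) = 1/0.37 ≈ 2.703.
Tax multiplier = −c·k = −0.63/0.37 ≈ −1.703. Need ΔY = +£357 billion, so ΔT = ΔY/(−c·k) = −(+£357 billion) × 0.37 / 0.63 ≈ −£210 billion.
The government should cut lump-sum taxes by £210 billion.

−£210 billion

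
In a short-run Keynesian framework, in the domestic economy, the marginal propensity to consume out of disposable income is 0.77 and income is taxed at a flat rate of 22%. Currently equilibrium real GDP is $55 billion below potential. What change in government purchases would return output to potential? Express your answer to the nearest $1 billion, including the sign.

+$22 billion

Spending multiplier = 1/(1 − c(1−t)) = 1/(1 − 0.77×0.78) = 1/0.3994 ≈ 2.504.
Need ΔY = +$55 billion, so ΔG = ΔY/k = (+$55 billion) × 0.3994 ≈ +$22 billion.
The government should increase government purchases by $22 billion.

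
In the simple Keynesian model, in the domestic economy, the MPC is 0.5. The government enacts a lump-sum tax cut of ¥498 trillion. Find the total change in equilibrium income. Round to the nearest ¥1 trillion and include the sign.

+¥498 trillion

A lump-sum tax change of −¥498 trillion shifts disposable income by +¥498 trillion; first-round consumption changes by −c × ΔT = −0.5 × (−¥498 trillion) = +¥249 trillion.
Expenditure multiplier = 1/(1 − MPC) = 1/(1 − 0.5) = 1/0.5 = 2.
The tax multiplier is −c × k = −1, so ΔY = k × (−c·ΔT) = (+¥249 trillion) / 0.5 = +¥498 trillion.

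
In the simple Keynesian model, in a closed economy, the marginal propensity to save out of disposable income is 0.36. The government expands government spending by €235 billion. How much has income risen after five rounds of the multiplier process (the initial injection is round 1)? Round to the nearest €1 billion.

MPC = 1 − MPS = 1 − 0.36 = 0.64.
Round 1 adds ΔG = €235 billion; each later round is MPC = 0.64 times the previous.
After 5 rounds: 235 + 150.4 + 96.256 + 61.60384 + 39.4264576 = ΔG·(1 − c^5)/(1 − c) = 235 × (1 − 0.1073741824)/0.36 ≈ €583 billion.

€583 billion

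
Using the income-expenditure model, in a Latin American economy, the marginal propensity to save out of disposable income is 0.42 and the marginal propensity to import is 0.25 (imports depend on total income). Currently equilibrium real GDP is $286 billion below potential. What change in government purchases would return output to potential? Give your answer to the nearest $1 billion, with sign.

MPC = 1 − MPS = 1 − 0.42 = 0.58.
Spending multiplier = 1/(1 − c + m) = 1/(1 − 0.58 + 0.25) = 1/0.67 ≈ 1.493.
Need ΔY = +$286 billion, so ΔG = ΔY/k = (+$286 billion) × 0.67 ≈ +$192 billion.
The government should increase government purchases by $192 billion.

+$192 billion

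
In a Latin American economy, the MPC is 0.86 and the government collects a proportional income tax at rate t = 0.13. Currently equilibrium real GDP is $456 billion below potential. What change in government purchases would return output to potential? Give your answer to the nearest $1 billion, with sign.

Spending multiplier = 1/(1 − c(1−t)) = 1/(1 − 0.86×0.87) = 1/0.2518 ≈ 3.971.
Need ΔY = +$456 billion, so ΔG = ΔY/k = (+$456 billion) × 0.2518 ≈ +$115 billion.
The government should increase government purchases by $115 billion.

+$115 billion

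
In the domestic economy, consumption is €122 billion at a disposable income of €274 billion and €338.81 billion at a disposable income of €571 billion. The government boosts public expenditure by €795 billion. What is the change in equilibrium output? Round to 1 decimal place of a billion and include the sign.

MPC = ΔC/ΔYd = (338.81 − 122)/(571 − 274) = 216.81/297 = 0.73.
Expenditure multiplier = 1/(1 − MPC) = 1/(1 − 0.73) = 1/0.27 ≈ 3.704.
ΔY = k × ΔG = (+€795 billion) / 0.27 ≈ +€2,944.4 billion.

+€2,944.4 billion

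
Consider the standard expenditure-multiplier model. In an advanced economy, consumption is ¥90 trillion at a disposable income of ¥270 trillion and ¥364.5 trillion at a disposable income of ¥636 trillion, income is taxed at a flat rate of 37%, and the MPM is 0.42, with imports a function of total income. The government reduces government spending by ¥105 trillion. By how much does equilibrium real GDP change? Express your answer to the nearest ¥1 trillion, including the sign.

−¥111 trillion

MPC = ΔC/ΔYd = (364.5 − 90)/(636 − 270) = 274.5/366 = 0.75.
Expenditure multiplier = 1/(1 − c(1−t) + m) = 1/(1 − 0.75×0.63 + 0.42) = 1/0.9475 ≈ 1.055.
ΔY = k × ΔG = (−¥105 trillion) / 0.9475 ≈ −¥111 trillion.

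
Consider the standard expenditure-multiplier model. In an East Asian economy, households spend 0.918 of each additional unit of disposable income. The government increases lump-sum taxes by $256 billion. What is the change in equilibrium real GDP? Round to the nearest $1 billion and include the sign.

−$2,866 billion

A lump-sum tax change of +$256 billion shifts disposable income by −$256 billion; first-round consumption changes by −c × ΔT = −0.918 × (+$256 billion) = −$235.008 billion.
Expenditure multiplier = 1/(1 − MPC) = 1/(1 − 0.918) = 1/0.082 ≈ 12.195.
The tax multiplier is −c × k ≈ −11.195, so ΔY = k × (−c·ΔT) = (−$235.008 billion) / 0.082 ≈ −$2,866 billion.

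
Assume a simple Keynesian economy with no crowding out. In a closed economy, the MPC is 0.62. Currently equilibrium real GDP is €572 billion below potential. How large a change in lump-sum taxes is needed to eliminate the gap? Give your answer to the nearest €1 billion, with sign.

Spending multiplier = 1/(1 − MPC) = 1/(1 − 0.62) = 1/0.38 ≈ 2.632.
Tax multiplier = −c·k = −0.62/0.38 ≈ −1.632. Need ΔY = +€572 billion, so ΔT = ΔY/(−c·k) = −(+€572 billion) × 0.38 / 0.62 ≈ −€351 billion.
The government should cut lump-sum taxes by €351 billion.

−€351 billion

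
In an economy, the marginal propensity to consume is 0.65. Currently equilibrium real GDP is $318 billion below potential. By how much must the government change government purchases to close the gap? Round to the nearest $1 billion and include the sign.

Spending multiplier = 1/(1 − MPC) = 1/(1 − 0.65) = 1/0.35 ≈ 2.857.
Need ΔY = +$318 billion, so ΔG = ΔY/k = (+$318 billion) × 0.35 ≈ +$111 billion.
The government should increase government purchases by $111 billion.

+$111 billion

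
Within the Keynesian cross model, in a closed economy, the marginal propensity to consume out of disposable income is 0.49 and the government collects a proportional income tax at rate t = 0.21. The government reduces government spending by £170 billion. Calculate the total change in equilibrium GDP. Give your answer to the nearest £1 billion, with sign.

Expenditure multiplier = 1/(1 − c(1−t)) = 1/(1 − 0.49×0.79) = 1/0.6129 ≈ 1.632.
ΔY = k × ΔG = (−£170 billion) / 0.6129 ≈ −£277 billion.

−£277 billion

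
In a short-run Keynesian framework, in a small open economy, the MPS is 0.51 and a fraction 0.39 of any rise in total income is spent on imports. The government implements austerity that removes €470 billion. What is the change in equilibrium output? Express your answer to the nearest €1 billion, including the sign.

−€522 billion

MPC = 1 − MPS = 1 − 0.51 = 0.49.
Expenditure multiplier = 1/(1 − c + m) = 1/(1 − 0.49 + 0.39) = 1/0.9 ≈ 1.111.
ΔY = k × ΔG = (−€470 billion) / 0.9 ≈ −€522 billion.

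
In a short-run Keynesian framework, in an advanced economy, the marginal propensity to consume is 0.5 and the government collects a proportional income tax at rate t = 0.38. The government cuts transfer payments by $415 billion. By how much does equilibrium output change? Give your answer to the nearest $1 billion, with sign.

The transfer change shifts disposable income by −$415 billion, so first-round consumption changes by c·ΔTR = 0.5 × (−$415 billion) = −$207.5 billion.
Expenditure multiplier = 1/(1 − c(1−t)) = 1/(1 − 0.5×0.62) = 1/0.69 ≈ 1.449.
The transfer multiplier is c × k ≈ 0.725, so ΔY = k × (c·ΔTR) = (−$207.5 billion) / 0.69 ≈ −$301 billion.

−$301 billion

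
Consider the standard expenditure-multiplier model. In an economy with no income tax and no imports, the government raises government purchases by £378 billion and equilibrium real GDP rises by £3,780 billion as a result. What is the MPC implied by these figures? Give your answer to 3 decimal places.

Implied spending multiplier k = ΔY/ΔG = 3,780/378 = 10.
Since k = 1/(1 − MPC), MPC = 1 − 1/k = 1 − ΔG/ΔY = 1 − 378/3,780 = 0.900.

0.900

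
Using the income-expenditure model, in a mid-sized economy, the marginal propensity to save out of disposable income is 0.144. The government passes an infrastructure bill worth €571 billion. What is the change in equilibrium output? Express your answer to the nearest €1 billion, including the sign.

+€3,965 billion

MPC = 1 − MPS = 1 − 0.144 = 0.856.
Government-spending multiplier = 1/(1 − MPC) = 1/(1 − 0.856) = 1/0.144 ≈ 6.944.
ΔY = k × ΔG = (+€571 billion) / 0.144 ≈ +€3,965 billion.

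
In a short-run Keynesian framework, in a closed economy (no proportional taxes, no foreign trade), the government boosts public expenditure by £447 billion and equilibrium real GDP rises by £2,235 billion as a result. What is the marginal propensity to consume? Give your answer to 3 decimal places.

0.800

Implied spending multiplier k = ΔY/ΔG = 2,235/447 = 5.
Since k = 1/(1 − MPC), MPC = 1 − 1/k = 1 − ΔG/ΔY = 1 − 447/2,235 = 0.800.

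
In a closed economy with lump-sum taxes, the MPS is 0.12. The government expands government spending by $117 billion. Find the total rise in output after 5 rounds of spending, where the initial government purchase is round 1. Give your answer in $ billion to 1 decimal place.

$460.5 billion

MPC = 1 − MPS = 1 − 0.12 = 0.88.
Round 1 adds ΔG = $117 billion; each later round is MPC = 0.88 times the previous.
After 5 rounds: 117 + 102.96 + 90.6048 + 79.732224 + 70.16435712 = ΔG·(1 − c^5)/(1 − c) = 117 × (1 − 0.5277319168)/0.12 ≈ $460.5 billion.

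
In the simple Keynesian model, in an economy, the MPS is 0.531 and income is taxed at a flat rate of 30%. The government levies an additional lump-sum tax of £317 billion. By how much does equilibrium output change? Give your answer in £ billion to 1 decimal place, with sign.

−£221.3 billion

MPC = 1 − MPS = 1 − 0.531 = 0.469.
A lump-sum tax change of +£317 billion shifts disposable income by −£317 billion; first-round consumption changes by −c × ΔT = −0.469 × (+£317 billion) = −£148.673 billion.
Expenditure multiplier = 1/(1 − c(1−t)) = 1/(1 − 0.469×0.7) = 1/0.6717 ≈ 1.489.
The tax multiplier is −c × k ≈ −0.698, so ΔY = k × (−c·ΔT) = (−£148.673 billion) / 0.6717 ≈ −£221.3 billion.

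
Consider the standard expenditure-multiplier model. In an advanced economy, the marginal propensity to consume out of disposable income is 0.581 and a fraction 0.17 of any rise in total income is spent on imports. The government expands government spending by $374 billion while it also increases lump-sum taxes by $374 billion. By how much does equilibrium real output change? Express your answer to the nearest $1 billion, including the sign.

+$266 billion

Expenditure multiplier = 1/(1 − c + m) = 1/(1 − 0.581 + 0.17) = 1/0.589 ≈ 1.698.
ΔG contributes k·ΔG = (+$374 billion) / 0.589 ≈ +$635 billion.
ΔT of +$374 billion changes first-round spending by −c·ΔT = −$217.294 billion, contributing k·(−c·ΔT) = (−$217.294 billion) / 0.589 ≈ −$368.9 billion.
Net ΔY = k(ΔG − c·ΔT) = (+$156.706 billion) / 0.589 ≈ +$266 billion.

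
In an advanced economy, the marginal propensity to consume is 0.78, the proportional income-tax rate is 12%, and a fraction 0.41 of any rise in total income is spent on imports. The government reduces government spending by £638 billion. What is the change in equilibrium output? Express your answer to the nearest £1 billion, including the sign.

Government-spending multiplier = 1/(1 − c(1−t) + m) = 1/(1 − 0.78×0.88 + 0.41) = 1/0.7236 ≈ 1.382.
ΔY = k × ΔG = (−£638 billion) / 0.7236 ≈ −£882 billion.

−£882 billion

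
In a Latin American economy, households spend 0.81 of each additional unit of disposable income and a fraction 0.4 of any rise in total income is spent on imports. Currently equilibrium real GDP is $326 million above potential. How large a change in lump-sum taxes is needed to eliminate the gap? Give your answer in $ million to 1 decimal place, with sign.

Spending multiplier = 1/(1 − c + m) = 1/(1 − 0.81 + 0.4) = 1/0.59 ≈ 1.695.
Tax multiplier = −c·k = −0.81/0.59 ≈ −1.373. Need ΔY = −$326 million, so ΔT = ΔY/(−c·k) = −(−$326 million) × 0.59 / 0.81 ≈ +$237.5 million.
The government should raise lump-sum taxes by $237.5 million.

+$237.5 million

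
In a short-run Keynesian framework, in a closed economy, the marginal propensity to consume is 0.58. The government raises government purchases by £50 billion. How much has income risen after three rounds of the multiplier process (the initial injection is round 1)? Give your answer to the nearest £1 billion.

£96 billion

Round 1 adds ΔG = £50 billion; each later round is MPC = 0.58 times the previous.
After 3 rounds: 50 + 29 + 16.82 = ΔG·(1 − c^3)/(1 − c) = 50 × (1 − 0.195112)/0.42 ≈ £96 billion.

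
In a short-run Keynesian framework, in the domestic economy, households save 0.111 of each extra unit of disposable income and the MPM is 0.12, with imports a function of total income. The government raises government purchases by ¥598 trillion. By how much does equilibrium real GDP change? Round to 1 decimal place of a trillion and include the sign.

+¥2,588.7 trillion

MPC = 1 − MPS = 1 − 0.111 = 0.889.
Government-spending multiplier = 1/(1 − c + m) = 1/(1 − 0.889 + 0.12) = 1/0.231 ≈ 4.329.
ΔY = k × ΔG = (+¥598 trillion) / 0.231 ≈ +¥2,588.7 trillion.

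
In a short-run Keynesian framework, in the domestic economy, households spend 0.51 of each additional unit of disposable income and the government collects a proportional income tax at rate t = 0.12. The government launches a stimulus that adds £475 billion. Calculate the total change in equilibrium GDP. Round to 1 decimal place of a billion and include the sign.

+£861.8 billion

Spending multiplier = 1/(1 − c(1−t)) = 1/(1 − 0.51×0.88) = 1/0.5512 ≈ 1.814.
ΔY = k × ΔG = (+£475 billion) / 0.5512 ≈ +£861.8 billion.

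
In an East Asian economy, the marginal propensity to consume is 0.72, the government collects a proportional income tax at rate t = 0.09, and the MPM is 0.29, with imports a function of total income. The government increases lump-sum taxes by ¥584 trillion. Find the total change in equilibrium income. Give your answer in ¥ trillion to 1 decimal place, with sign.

A lump-sum tax change of +¥584 trillion shifts disposable income by −¥584 trillion; first-round consumption changes by −c × ΔT = −0.72 × (+¥584 trillion) = −¥420.48 trillion.
Expenditure multiplier = 1/(1 − c(1−t) + m) = 1/(1 − 0.72×0.91 + 0.29) = 1/0.6348 ≈ 1.575.
The tax multiplier is −c × k ≈ −1.134, so ΔY = k × (−c·ΔT) = (−¥420.48 trillion) / 0.6348 ≈ −¥662.4 trillion.

−¥662.4 trillion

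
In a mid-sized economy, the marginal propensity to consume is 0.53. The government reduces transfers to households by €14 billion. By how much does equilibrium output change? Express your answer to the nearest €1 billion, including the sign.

−€16 billion

The transfer change shifts disposable income by −€14 billion, so first-round consumption changes by c·ΔTR = 0.53 × (−€14 billion) = −€7.42 billion.
Expenditure multiplier = 1/(1 − MPC) = 1/(1 − 0.53) = 1/0.47 ≈ 2.128.
The transfer multiplier is c × k ≈ 1.128, so ΔY = k × (c·ΔTR) = (−€7.42 billion) / 0.47 ≈ −€16 billion.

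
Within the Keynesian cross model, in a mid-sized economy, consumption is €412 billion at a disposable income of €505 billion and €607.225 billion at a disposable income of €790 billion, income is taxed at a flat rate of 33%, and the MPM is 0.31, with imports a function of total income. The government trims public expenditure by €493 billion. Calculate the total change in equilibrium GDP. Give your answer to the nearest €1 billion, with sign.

−€579 billion

MPC = ΔC/ΔYd = (607.225 − 412)/(790 − 505) = 195.225/285 = 0.685.
Spending multiplier = 1/(1 − c(1−t) + m) = 1/(1 − 0.685×0.67 + 0.31) = 1/0.85105 ≈ 1.175.
ΔY = k × ΔG = (−€493 billion) / 0.85105 ≈ −€579 billion.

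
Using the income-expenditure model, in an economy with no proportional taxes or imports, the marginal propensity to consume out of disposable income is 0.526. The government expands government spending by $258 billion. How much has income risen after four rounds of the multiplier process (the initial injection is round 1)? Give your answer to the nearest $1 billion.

Round 1 adds ΔG = $258 billion; each later round is MPC = 0.526 times the previous.
After 4 rounds: 258 + 135.708 + 71.382408 + 37.547146608 = ΔG·(1 − c^4)/(1 − c) = 258 × (1 − 0.076549608976)/0.474 ≈ $503 billion.

$503 billion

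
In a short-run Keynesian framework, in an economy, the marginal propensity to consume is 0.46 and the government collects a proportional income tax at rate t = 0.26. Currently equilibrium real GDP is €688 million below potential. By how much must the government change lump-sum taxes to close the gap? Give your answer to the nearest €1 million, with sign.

Spending multiplier = 1/(1 − c(1−t)) = 1/(1 − 0.46×0.74) = 1/0.6596 ≈ 1.516.
Tax multiplier = −c·k = −0.46/0.6596 ≈ −0.697. Need ΔY = +€688 million, so ΔT = ΔY/(−c·k) = −(+€688 million) × 0.6596 / 0.46 ≈ −€987 million.
The government should cut lump-sum taxes by €987 million.

−€987 million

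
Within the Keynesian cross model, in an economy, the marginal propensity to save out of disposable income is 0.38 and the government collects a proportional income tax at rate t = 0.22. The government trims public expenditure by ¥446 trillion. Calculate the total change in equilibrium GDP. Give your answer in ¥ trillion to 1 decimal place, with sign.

−¥863.7 trillion

MPC = 1 − MPS = 1 − 0.38 = 0.62.
Spending multiplier = 1/(1 − c(1−t)) = 1/(1 − 0.62×0.78) = 1/0.5164 ≈ 1.936.
ΔY = k × ΔG = (−¥446 trillion) / 0.5164 ≈ −¥863.7 trillion.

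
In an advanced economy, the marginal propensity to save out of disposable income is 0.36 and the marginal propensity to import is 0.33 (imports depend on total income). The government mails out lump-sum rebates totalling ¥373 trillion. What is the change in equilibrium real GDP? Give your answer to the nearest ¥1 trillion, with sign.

MPC = 1 − MPS = 1 − 0.36 = 0.64.
A lump-sum tax change of −¥373 trillion shifts disposable income by +¥373 trillion; first-round consumption changes by −c × ΔT = −0.64 × (−¥373 trillion) = +¥238.72 trillion.
Expenditure multiplier = 1/(1 − c + m) = 1/(1 − 0.64 + 0.33) = 1/0.69 ≈ 1.449.
The tax multiplier is −c × k ≈ −0.928, so ΔY = k × (−c·ΔT) = (+¥238.72 trillion) / 0.69 ≈ +¥346 trillion.

+¥346 trillion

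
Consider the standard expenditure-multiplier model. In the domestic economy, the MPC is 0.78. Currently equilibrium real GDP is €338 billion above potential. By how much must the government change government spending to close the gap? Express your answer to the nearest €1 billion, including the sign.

Spending multiplier = 1/(1 − MPC) = 1/(1 − 0.78) = 1/0.22 ≈ 4.545.
Need ΔY = −€338 billion, so ΔG = ΔY/k = (−€338 billion) × 0.22 ≈ −€74 billion.
The government should cut government spending by €74 billion.

−€74 billion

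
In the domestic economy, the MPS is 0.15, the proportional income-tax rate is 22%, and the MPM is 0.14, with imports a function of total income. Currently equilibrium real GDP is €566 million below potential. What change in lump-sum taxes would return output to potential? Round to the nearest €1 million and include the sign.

−€318 million

MPC = 1 − MPS = 1 − 0.15 = 0.85.
Spending multiplier = 1/(1 − c(1−t) + m) = 1/(1 − 0.85×0.78 + 0.14) = 1/0.477 ≈ 2.096.
Tax multiplier = −c·k = −0.85/0.477 ≈ −1.782. Need ΔY = +€566 million, so ΔT = ΔY/(−c·k) = −(+€566 million) × 0.477 / 0.85 ≈ −€318 million.
The government should cut lump-sum taxes by €318 million.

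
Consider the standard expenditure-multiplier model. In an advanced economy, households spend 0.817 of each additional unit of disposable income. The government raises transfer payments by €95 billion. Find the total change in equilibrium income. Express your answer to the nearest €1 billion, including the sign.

The transfer change shifts disposable income by +€95 billion, so first-round consumption changes by c·ΔTR = 0.817 × (+€95 billion) = +€77.615 billion.
Expenditure multiplier = 1/(1 − MPC) = 1/(1 − 0.817) = 1/0.183 ≈ 5.464.
The transfer multiplier is c × k ≈ 4.464, so ΔY = k × (c·ΔTR) = (+€77.615 billion) / 0.183 ≈ +€424 billion.

+€424 billion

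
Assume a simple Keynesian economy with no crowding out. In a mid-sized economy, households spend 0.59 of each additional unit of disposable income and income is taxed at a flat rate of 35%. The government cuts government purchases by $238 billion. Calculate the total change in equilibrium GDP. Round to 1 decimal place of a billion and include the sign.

−$386.1 billion

Expenditure multiplier = 1/(1 − c(1−t)) = 1/(1 − 0.59×0.65) = 1/0.6165 ≈ 1.622.
ΔY = k × ΔG = (−$238 billion) / 0.6165 ≈ −$386.1 billion.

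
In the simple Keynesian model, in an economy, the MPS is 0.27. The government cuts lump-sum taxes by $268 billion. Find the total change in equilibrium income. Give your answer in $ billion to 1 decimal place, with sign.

MPC = 1 − MPS = 1 − 0.27 = 0.73.
A lump-sum tax change of −$268 billion shifts disposable income by +$268 billion; first-round consumption changes by −c × ΔT = −0.73 × (−$268 billion) = +$195.64 billion.
Expenditure multiplier = 1/(1 − MPC) = 1/(1 − 0.73) = 1/0.27 ≈ 3.704.
The tax multiplier is −c × k ≈ −2.704, so ΔY = k × (−c·ΔT) = (+$195.64 billion) / 0.27 ≈ +$724.6 billion.

+$724.6 billion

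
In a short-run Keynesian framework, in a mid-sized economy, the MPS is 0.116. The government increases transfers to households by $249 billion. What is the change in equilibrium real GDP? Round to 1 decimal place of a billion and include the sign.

+$1,897.6 billion

MPC = 1 − MPS = 1 − 0.116 = 0.884.
The transfer change shifts disposable income by +$249 billion, so first-round consumption changes by c·ΔTR = 0.884 × (+$249 billion) = +$220.116 billion.
Expenditure multiplier = 1/(1 − MPC) = 1/(1 − 0.884) = 1/0.116 ≈ 8.621.
The transfer multiplier is c × k ≈ 7.621, so ΔY = k × (c·ΔTR) = (+$220.116 billion) / 0.116 ≈ +$1,897.6 billion.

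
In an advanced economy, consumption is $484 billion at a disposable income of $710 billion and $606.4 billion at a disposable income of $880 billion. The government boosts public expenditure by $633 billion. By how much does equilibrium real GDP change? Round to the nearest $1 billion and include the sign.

+$2,261 billion

MPC = ΔC/ΔYd = (606.4 − 484)/(880 − 710) = 122.4/170 = 0.72.
Spending multiplier = 1/(1 − MPC) = 1/(1 − 0.72) = 1/0.28 ≈ 3.571.
ΔY = k × ΔG = (+$633 billion) / 0.28 ≈ +$2,261 billion.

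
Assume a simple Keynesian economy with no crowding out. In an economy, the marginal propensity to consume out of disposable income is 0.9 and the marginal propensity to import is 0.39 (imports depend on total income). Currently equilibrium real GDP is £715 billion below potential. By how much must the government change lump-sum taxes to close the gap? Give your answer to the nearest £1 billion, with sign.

Spending multiplier = 1/(1 − c + m) = 1/(1 − 0.9 + 0.39) = 1/0.49 ≈ 2.041.
Tax multiplier = −c·k = −0.9/0.49 ≈ −1.837. Need ΔY = +£715 billion, so ΔT = ΔY/(−c·k) = −(+£715 billion) × 0.49 / 0.9 ≈ −£389 billion.
The government should cut lump-sum taxes by £389 billion.

−£389 billion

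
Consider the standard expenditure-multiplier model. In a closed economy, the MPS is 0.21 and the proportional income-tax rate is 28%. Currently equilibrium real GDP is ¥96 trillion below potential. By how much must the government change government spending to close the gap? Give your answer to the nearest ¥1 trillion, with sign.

MPC = 1 − MPS = 1 − 0.21 = 0.79.
Spending multiplier = 1/(1 − c(1−t)) = 1/(1 − 0.79×0.72) = 1/0.4312 ≈ 2.319.
Need ΔY = +¥96 trillion, so ΔG = ΔY/k = (+¥96 trillion) × 0.4312 ≈ +¥41 trillion.
The government should increase government spending by ¥41 trillion.

+¥41 trillion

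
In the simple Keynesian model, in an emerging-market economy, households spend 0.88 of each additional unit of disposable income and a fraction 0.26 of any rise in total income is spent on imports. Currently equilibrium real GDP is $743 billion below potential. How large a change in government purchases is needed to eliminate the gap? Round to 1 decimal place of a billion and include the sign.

Spending multiplier = 1/(1 − c + m) = 1/(1 − 0.88 + 0.26) = 1/0.38 ≈ 2.632.
Need ΔY = +$743 billion, so ΔG = ΔY/k = (+$743 billion) × 0.38 ≈ +$282.3 billion.
The government should increase government purchases by $282.3 billion.

+$282.3 billion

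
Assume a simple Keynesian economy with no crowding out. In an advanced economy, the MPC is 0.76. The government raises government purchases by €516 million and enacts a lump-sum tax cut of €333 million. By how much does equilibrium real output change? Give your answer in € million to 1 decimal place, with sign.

Expenditure multiplier = 1/(1 − MPC) = 1/(1 − 0.76) = 1/0.24 ≈ 4.167.
ΔG contributes k·ΔG = (+€516 million) / 0.24 = +€2,150 million.
ΔT of −€333 million changes first-round spending by −c·ΔT = +€253.08 million, contributing k·(−c·ΔT) = (+€253.08 million) / 0.24 = +€1,054.5 million.
Net ΔY = k(ΔG − c·ΔT) = (+€769.08 million) / 0.24 = +€3,204.5 million.

+€3,204.5 million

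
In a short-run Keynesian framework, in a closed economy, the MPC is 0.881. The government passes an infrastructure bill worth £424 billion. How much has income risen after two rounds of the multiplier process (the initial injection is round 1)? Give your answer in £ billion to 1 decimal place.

Round 1 adds ΔG = £424 billion; each later round is MPC = 0.881 times the previous.
After 2 rounds: 424 + 373.544 = ΔG·(1 − c^2)/(1 − c) = 424 × (1 − 0.776161)/0.119 ≈ £797.5 billion.

£797.5 billion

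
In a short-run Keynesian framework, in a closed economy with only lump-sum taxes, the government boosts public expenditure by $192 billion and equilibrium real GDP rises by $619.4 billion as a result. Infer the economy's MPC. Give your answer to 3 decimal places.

Implied spending multiplier k = ΔY/ΔG = 619.4/192 ≈ 3.226.
Since k = 1/(1 − MPC), MPC = 1 − 1/k = 1 − ΔG/ΔY = 1 − 192/619.4 ≈ 0.690.

0.690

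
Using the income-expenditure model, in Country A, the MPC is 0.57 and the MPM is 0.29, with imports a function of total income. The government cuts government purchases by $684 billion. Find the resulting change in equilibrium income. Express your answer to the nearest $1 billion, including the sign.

−$950 billion

Spending multiplier = 1/(1 − c + m) = 1/(1 − 0.57 + 0.29) = 1/0.72 ≈ 1.389.
ΔY = k × ΔG = (−$684 billion) / 0.72 = −$950 billion.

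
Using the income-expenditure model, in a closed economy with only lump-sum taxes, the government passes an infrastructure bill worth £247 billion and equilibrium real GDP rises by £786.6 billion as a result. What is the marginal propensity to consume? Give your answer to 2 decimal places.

0.69

Implied spending multiplier k = ΔY/ΔG = 786.6/247 ≈ 3.1846.
Since k = 1/(1 − MPC), MPC = 1 − 1/k = 1 − ΔG/ΔY = 1 − 247/786.6 ≈ 0.69.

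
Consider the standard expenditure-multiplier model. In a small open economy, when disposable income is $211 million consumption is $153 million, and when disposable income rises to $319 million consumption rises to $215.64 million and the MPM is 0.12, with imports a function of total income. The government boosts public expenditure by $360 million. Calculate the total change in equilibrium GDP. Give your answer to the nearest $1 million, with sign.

+$667 million

MPC = ΔC/ΔYd = (215.64 − 153)/(319 − 211) = 62.64/108 = 0.58.
Government-spending multiplier = 1/(1 − c + m) = 1/(1 − 0.58 + 0.12) = 1/0.54 ≈ 1.852.
ΔY = k × ΔG = (+$360 million) / 0.54 ≈ +$667 million.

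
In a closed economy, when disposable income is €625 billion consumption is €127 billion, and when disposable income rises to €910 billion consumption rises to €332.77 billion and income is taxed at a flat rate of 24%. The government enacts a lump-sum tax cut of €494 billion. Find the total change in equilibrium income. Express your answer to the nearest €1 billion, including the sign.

MPC = ΔC/ΔYd = (332.77 − 127)/(910 − 625) = 205.77/285 = 0.722.
A lump-sum tax change of −€494 billion shifts disposable income by +€494 billion; first-round consumption changes by −c × ΔT = −0.722 × (−€494 billion) = +€356.668 billion.
Expenditure multiplier = 1/(1 − c(1−t)) = 1/(1 − 0.722×0.76) = 1/0.45128 ≈ 2.216.
The tax multiplier is −c × k ≈ −1.6, so ΔY = k × (−c·ΔT) = (+€356.668 billion) / 0.45128 ≈ +€790 billion.

+€790 billion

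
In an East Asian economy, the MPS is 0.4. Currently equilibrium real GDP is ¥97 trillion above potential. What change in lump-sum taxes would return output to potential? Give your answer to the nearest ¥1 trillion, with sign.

+¥65 trillion

MPC = 1 − MPS = 1 − 0.4 = 0.6.
Spending multiplier = 1/(1 − MPC) = 1/(1 − 0.6) = 1/0.4 = 2.5.
Tax multiplier = −c·k = −0.6/0.4 = −1.5. Need ΔY = −¥97 trillion, so ΔT = ΔY/(−c·k) = −(−¥97 trillion) × 0.4 / 0.6 ≈ +¥65 trillion.
The government should raise lump-sum taxes by ¥65 trillion.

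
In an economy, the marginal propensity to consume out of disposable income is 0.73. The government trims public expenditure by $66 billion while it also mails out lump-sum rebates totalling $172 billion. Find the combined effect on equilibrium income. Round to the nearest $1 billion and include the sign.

Expenditure multiplier = 1/(1 − MPC) = 1/(1 − 0.73) = 1/0.27 ≈ 3.704.
ΔG contributes k·ΔG = (−$66 billion) / 0.27 ≈ −$244.4 billion.
ΔT of −$172 billion changes first-round spending by −c·ΔT = +$125.56 billion, contributing k·(−c·ΔT) = (+$125.56 billion) / 0.27 ≈ +$465 billion.
Net ΔY = k(ΔG − c·ΔT) = (+$59.56 billion) / 0.27 ≈ +$221 billion.

+$221 billion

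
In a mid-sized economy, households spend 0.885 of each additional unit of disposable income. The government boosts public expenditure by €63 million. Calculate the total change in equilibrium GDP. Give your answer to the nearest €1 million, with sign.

+€548 million

Expenditure multiplier = 1/(1 − MPC) = 1/(1 − 0.885) = 1/0.115 ≈ 8.696.
ΔY = k × ΔG = (+€63 million) / 0.115 ≈ +€548 million.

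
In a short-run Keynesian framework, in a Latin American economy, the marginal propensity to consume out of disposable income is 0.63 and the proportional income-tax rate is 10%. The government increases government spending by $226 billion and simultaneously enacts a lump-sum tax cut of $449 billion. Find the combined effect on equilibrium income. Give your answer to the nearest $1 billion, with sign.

+$1,175 billion

Expenditure multiplier = 1/(1 − c(1−t)) = 1/(1 − 0.63×0.9) = 1/0.433 ≈ 2.309.
ΔG contributes k·ΔG = (+$226 billion) / 0.433 ≈ +$521.9 billion.
ΔT of −$449 billion changes first-round spending by −c·ΔT = +$282.87 billion, contributing k·(−c·ΔT) = (+$282.87 billion) / 0.433 ≈ +$653.3 billion.
Net ΔY = k(ΔG − c·ΔT) = (+$508.87 billion) / 0.433 ≈ +$1,175 billion.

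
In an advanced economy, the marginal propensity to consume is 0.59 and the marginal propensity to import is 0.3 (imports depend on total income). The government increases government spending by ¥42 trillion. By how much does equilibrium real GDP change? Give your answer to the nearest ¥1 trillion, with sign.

Expenditure multiplier = 1/(1 − c + m) = 1/(1 − 0.59 + 0.3) = 1/0.71 ≈ 1.408.
ΔY = k × ΔG = (+¥42 trillion) / 0.71 ≈ +¥59 trillion.

+¥59 trillion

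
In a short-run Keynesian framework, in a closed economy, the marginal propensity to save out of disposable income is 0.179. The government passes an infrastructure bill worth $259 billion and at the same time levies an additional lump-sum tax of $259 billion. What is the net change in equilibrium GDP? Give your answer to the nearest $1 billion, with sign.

MPC = 1 − MPS = 1 − 0.179 = 0.821.
Expenditure multiplier = 1/(1 − MPC) = 1/(1 − 0.821) = 1/0.179 ≈ 5.587.
ΔG contributes k·ΔG = (+$259 billion) / 0.179 ≈ +$1,446.9 billion.
ΔT of +$259 billion changes first-round spending by −c·ΔT = −$212.639 billion, contributing k·(−c·ΔT) = (−$212.639 billion) / 0.179 ≈ −$1,187.9 billion.
With ΔG = ΔT and no other leakages, the balanced-budget multiplier is 1, so ΔY = ΔG = +$259 billion.

+$259 billion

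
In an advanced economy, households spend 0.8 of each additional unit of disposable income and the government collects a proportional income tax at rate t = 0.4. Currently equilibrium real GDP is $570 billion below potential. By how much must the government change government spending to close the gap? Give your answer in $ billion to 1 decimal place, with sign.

Spending multiplier = 1/(1 − c(1−t)) = 1/(1 − 0.8×0.6) = 1/0.52 ≈ 1.923.
Need ΔY = +$570 billion, so ΔG = ΔY/k = (+$570 billion) × 0.52 = +$296.4 billion.
The government should increase government spending by $296.4 billion.

+$296.4 billion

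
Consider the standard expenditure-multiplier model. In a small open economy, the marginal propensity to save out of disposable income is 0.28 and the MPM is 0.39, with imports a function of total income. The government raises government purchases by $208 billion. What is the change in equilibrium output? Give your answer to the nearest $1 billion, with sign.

+$310 billion

MPC = 1 − MPS = 1 − 0.28 = 0.72.
Spending multiplier = 1/(1 − c + m) = 1/(1 − 0.72 + 0.39) = 1/0.67 ≈ 1.493.
ΔY = k × ΔG = (+$208 billion) / 0.67 ≈ +$310 billion.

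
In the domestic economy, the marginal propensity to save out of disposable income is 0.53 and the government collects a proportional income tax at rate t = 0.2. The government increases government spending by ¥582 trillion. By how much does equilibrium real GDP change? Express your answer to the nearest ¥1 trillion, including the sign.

MPC = 1 − MPS = 1 − 0.53 = 0.47.
Spending multiplier = 1/(1 − c(1−t)) = 1/(1 − 0.47×0.8) = 1/0.624 ≈ 1.603.
ΔY = k × ΔG = (+¥582 trillion) / 0.624 ≈ +¥933 trillion.

+¥933 trillion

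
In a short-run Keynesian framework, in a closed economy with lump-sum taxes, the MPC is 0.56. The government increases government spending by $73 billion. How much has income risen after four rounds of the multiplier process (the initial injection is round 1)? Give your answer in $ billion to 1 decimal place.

Round 1 adds ΔG = $73 billion; each later round is MPC = 0.56 times the previous.
After 4 rounds: 73 + 40.88 + 22.8928 + 12.819968 = ΔG·(1 − c^4)/(1 − c) = 73 × (1 − 0.09834496)/0.44 ≈ $149.6 billion.

$149.6 billion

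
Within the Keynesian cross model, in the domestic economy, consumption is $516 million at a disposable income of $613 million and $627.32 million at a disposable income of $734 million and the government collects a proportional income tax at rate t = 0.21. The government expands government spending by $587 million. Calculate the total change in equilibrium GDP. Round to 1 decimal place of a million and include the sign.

+$2,148.6 million

MPC = ΔC/ΔYd = (627.32 − 516)/(734 − 613) = 111.32/121 = 0.92.
Spending multiplier = 1/(1 − c(1−t)) = 1/(1 − 0.92×0.79) = 1/0.2732 ≈ 3.66.
ΔY = k × ΔG = (+$587 million) / 0.2732 ≈ +$2,148.6 million.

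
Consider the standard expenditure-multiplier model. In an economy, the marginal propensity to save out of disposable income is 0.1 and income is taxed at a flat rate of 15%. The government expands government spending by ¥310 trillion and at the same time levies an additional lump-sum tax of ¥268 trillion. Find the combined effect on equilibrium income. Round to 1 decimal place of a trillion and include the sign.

MPC = 1 − MPS = 1 − 0.1 = 0.9.
Expenditure multiplier = 1/(1 − c(1−t)) = 1/(1 − 0.9×0.85) = 1/0.235 ≈ 4.255.
ΔG contributes k·ΔG = (+¥310 trillion) / 0.235 ≈ +¥1,319.1 trillion.
ΔT of +¥268 trillion changes first-round spending by −c·ΔT = −¥241.2 trillion, contributing k·(−c·ΔT) = (−¥241.2 trillion) / 0.235 ≈ −¥1,026.4 trillion.
Net ΔY = k(ΔG − c·ΔT) = (+¥68.8 trillion) / 0.235 ≈ +¥292.8 trillion.

+¥292.8 trillion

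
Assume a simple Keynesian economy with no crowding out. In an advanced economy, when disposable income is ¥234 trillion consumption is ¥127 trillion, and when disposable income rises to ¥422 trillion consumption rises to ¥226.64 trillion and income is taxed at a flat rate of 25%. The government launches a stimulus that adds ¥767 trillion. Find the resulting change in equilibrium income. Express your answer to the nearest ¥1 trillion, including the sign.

+¥1,273 trillion

MPC = ΔC/ΔYd = (226.64 − 127)/(422 − 234) = 99.64/188 = 0.53.
Government-spending multiplier = 1/(1 − c(1−t)) = 1/(1 − 0.53×0.75) = 1/0.6025 ≈ 1.66.
ΔY = k × ΔG = (+¥767 trillion) / 0.6025 ≈ +¥1,273 trillion.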